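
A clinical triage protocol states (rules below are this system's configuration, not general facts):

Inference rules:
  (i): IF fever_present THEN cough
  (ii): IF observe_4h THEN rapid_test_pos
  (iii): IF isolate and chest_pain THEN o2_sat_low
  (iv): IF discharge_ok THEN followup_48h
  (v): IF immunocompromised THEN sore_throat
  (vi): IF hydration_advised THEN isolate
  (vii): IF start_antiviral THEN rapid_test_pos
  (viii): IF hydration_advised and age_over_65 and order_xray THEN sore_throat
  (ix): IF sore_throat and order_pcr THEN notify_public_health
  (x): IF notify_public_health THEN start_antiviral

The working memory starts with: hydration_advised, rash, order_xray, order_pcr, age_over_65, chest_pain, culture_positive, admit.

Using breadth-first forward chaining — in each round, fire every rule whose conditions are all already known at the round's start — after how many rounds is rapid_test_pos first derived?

4

Round 1: (vi) [IF hydration_advised THEN isolate]; (viii) [IF hydration_advised and age_over_65 and order_xray THEN sore_throat]. New: isolate, sore_throat.
Round 2: (iii) [IF isolate and chest_pain THEN o2_sat_low]; (ix) [IF sore_throat and order_pcr THEN notify_public_health]. New: o2_sat_low, notify_public_health.
Round 3: (x) [IF notify_public_health THEN start_antiviral]. New: start_antiviral.
Round 4: (vii) [IF start_antiviral THEN rapid_test_pos]. New: rapid_test_pos.
rapid_test_pos first appears in round 4.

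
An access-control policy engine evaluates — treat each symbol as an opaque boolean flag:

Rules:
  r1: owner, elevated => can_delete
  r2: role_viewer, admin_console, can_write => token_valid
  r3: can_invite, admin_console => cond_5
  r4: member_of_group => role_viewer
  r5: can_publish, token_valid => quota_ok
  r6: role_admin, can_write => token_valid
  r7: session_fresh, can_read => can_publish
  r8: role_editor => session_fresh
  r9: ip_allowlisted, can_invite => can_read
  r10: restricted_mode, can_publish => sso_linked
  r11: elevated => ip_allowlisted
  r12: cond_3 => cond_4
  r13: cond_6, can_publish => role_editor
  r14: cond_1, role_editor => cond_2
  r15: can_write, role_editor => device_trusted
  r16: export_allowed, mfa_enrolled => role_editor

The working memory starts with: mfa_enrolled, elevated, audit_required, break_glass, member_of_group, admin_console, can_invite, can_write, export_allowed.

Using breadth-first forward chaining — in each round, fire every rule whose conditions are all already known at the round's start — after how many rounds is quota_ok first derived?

Round 1: r3 [can_invite, admin_console => cond_5]; r4 [member_of_group => role_viewer]; r11 [elevated => ip_allowlisted]; r16 [export_allowed, mfa_enrolled => role_editor]. New: cond_5, role_viewer, ip_allowlisted, role_editor.
Round 2: r2 [role_viewer, admin_console, can_write => token_valid]; r8 [role_editor => session_fresh]; r9 [ip_allowlisted, can_invite => can_read]; r15 [can_write, role_editor => device_trusted]. New: token_valid, session_fresh, can_read, device_trusted.
Round 3: r7 [session_fresh, can_read => can_publish]. New: can_publish.
Round 4: r5 [can_publish, token_valid => quota_ok]. New: quota_ok.
quota_ok first appears in round 4.

4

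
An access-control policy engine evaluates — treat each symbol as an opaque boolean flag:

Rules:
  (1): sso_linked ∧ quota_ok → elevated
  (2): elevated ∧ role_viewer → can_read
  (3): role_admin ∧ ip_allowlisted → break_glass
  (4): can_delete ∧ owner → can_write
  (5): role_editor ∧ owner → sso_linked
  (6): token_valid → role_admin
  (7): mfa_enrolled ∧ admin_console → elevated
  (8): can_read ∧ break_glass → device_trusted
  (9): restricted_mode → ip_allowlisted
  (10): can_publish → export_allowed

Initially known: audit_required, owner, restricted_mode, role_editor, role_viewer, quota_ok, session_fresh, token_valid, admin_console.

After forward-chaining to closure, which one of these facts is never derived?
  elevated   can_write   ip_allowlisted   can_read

can_write

Round 1 fires (5), (6), (9), giving sso_linked, role_admin, ip_allowlisted.
Round 2 fires (1), (3), giving elevated, break_glass.
Round 3 fires (2), giving can_read.
Round 4 fires (8), giving device_trusted.
Derived: elevated (round 2), can_read (round 3), ip_allowlisted (round 1). can_write never appears in any round.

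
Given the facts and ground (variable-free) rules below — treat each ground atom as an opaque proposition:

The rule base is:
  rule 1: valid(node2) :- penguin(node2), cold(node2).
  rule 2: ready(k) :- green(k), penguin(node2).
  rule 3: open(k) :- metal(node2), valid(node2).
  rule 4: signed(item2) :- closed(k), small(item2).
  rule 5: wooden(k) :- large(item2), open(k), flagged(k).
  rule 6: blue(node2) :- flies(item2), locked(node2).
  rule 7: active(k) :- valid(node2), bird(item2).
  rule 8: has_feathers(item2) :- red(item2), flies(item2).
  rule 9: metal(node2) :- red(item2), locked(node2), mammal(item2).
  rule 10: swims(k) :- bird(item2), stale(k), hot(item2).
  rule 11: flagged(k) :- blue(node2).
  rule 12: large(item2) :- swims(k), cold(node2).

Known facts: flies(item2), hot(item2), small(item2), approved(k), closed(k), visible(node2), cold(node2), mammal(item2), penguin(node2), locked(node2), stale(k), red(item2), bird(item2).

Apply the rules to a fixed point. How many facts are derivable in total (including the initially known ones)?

Round 1 — rule 1, rule 4, rule 6, rule 8, rule 9, rule 10, derive valid(node2), signed(item2), blue(node2), has_feathers(item2), metal(node2), swims(k).
Round 2 — rule 3, rule 7, rule 11, rule 12, derive open(k), active(k), flagged(k), large(item2).
Round 3 — rule 5, derive wooden(k).
Closure: {active(k), approved(k), bird(item2), blue(node2), closed(k), cold(node2), flagged(k), flies(item2), has_feathers(item2), hot(item2), large(item2), locked(node2), mammal(item2), metal(node2), open(k), penguin(node2), red(item2), signed(item2), small(item2), stale(k), swims(k), valid(node2), visible(node2), wooden(k)} — 24 facts.

24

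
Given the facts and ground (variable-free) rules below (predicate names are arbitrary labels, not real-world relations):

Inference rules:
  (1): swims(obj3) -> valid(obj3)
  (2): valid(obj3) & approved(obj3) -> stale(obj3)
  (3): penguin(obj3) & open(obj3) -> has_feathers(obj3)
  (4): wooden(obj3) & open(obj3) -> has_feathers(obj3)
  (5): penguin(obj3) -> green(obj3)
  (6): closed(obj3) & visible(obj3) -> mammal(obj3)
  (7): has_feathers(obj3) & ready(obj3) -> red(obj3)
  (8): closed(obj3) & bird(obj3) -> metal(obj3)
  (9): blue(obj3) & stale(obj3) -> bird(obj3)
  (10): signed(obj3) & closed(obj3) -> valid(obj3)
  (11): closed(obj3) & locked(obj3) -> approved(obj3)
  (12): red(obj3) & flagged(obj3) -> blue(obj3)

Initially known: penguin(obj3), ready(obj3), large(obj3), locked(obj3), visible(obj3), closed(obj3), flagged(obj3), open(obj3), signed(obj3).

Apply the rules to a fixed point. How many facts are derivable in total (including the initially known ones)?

Round 1: (3) [penguin(obj3) & open(obj3) -> has_feathers(obj3)]; (5) [penguin(obj3) -> green(obj3)]; (6) [closed(obj3) & visible(obj3) -> mammal(obj3)]; (10) [signed(obj3) & closed(obj3) -> valid(obj3)]; (11) [closed(obj3) & locked(obj3) -> approved(obj3)]. Adds has_feathers(obj3), green(obj3), mammal(obj3), valid(obj3), approved(obj3).
Round 2: (2) [valid(obj3) & approved(obj3) -> stale(obj3)]; (7) [has_feathers(obj3) & ready(obj3) -> red(obj3)]. Adds stale(obj3), red(obj3).
Round 3: (12) [red(obj3) & flagged(obj3) -> blue(obj3)]. Adds blue(obj3).
Round 4: (9) [blue(obj3) & stale(obj3) -> bird(obj3)]. Adds bird(obj3).
Round 5: (8) [closed(obj3) & bird(obj3) -> metal(obj3)]. Adds metal(obj3).
Closure: {approved(obj3), bird(obj3), blue(obj3), closed(obj3), flagged(obj3), green(obj3), has_feathers(obj3), large(obj3), locked(obj3), mammal(obj3), metal(obj3), open(obj3), penguin(obj3), ready(obj3), red(obj3), signed(obj3), stale(obj3), valid(obj3), visible(obj3)} — 19 facts.

19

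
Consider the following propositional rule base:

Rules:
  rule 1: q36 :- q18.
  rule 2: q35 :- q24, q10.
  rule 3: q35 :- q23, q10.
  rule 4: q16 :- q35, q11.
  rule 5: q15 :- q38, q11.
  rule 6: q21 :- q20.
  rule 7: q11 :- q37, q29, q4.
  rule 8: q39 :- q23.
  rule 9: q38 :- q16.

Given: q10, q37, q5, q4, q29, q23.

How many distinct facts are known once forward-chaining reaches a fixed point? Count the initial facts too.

12

Round 1 fires rule 3, rule 7, rule 8, giving q35, q11, q39.
Round 2 fires rule 4, giving q16.
Round 3 fires rule 9, giving q38.
Round 4 fires rule 5, giving q15.
Closure: {q10, q11, q15, q16, q23, q29, q35, q37, q38, q39, q4, q5} — 12 facts.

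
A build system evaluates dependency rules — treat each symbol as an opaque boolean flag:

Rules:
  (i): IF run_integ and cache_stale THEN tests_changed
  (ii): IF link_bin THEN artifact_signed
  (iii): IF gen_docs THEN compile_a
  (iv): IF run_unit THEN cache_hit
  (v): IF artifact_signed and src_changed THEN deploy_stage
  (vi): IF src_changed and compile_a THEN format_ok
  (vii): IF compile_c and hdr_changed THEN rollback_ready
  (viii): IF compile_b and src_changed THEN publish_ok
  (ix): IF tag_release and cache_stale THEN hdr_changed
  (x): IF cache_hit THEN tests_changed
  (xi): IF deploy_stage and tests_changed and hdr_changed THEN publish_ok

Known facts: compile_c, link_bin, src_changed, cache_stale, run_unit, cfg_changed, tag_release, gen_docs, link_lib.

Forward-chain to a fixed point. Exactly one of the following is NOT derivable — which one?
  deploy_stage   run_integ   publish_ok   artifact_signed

Round 1 fires (ii), (iii), (iv), (ix), giving artifact_signed, compile_a, cache_hit, hdr_changed.
Round 2 fires (v), (vi), (vii), (x), giving deploy_stage, format_ok, rollback_ready, tests_changed.
Round 3 fires (xi), giving publish_ok.
Derived: artifact_signed (round 1), publish_ok (round 3), deploy_stage (round 2). run_integ never appears in any round.

run_integ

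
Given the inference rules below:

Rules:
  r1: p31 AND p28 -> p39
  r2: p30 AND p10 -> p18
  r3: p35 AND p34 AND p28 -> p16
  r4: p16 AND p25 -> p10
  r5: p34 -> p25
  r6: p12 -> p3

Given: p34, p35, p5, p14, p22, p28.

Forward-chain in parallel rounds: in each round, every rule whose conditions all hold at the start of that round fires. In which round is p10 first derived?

2

Round 1 fires r3, r5, giving p16, p25.
Round 2 fires r4, giving p10.
p10 first appears in round 2.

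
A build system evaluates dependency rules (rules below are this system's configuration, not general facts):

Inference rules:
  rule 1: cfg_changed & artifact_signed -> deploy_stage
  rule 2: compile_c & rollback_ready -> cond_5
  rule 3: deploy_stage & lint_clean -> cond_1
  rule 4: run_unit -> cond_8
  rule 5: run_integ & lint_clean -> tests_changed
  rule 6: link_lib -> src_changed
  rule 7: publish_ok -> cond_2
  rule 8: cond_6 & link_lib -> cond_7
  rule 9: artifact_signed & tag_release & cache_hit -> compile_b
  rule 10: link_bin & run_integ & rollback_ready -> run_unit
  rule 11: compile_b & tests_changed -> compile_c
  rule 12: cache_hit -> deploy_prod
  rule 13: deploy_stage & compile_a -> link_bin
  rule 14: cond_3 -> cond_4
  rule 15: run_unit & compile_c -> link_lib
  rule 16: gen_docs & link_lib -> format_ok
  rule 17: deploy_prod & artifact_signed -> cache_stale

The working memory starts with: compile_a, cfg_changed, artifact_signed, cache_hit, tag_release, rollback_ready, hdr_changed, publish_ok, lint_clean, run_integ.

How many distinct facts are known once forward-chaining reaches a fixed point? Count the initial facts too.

24

Round 1 fires rule 1, rule 5, rule 7, rule 9, rule 12, giving deploy_stage, tests_changed, cond_2, compile_b, deploy_prod.
Round 2 fires rule 3, rule 11, rule 13, rule 17, giving cond_1, compile_c, link_bin, cache_stale.
Round 3 fires rule 2, rule 10, giving cond_5, run_unit.
Round 4 fires rule 4, rule 15, giving cond_8, link_lib.
Round 5 fires rule 6, giving src_changed.
Closure: {artifact_signed, cache_hit, cache_stale, cfg_changed, compile_a, compile_b, compile_c, cond_1, cond_2, cond_5, cond_8, deploy_prod, deploy_stage, hdr_changed, link_bin, link_lib, lint_clean, publish_ok, rollback_ready, run_integ, run_unit, src_changed, tag_release, tests_changed} — 24 facts.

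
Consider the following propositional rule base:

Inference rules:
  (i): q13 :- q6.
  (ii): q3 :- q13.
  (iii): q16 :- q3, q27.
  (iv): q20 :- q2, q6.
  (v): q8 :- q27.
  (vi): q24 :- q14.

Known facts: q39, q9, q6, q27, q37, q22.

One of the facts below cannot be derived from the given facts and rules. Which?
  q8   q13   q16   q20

Round 1: (i) [q13 :- q6.]; (v) [q8 :- q27.]. New: q13, q8.
Round 2: (ii) [q3 :- q13.]. New: q3.
Round 3: (iii) [q16 :- q3, q27.]. New: q16.
Derived: q8 (round 1), q13 (round 1), q16 (round 3). q20 never appears in any round.

q20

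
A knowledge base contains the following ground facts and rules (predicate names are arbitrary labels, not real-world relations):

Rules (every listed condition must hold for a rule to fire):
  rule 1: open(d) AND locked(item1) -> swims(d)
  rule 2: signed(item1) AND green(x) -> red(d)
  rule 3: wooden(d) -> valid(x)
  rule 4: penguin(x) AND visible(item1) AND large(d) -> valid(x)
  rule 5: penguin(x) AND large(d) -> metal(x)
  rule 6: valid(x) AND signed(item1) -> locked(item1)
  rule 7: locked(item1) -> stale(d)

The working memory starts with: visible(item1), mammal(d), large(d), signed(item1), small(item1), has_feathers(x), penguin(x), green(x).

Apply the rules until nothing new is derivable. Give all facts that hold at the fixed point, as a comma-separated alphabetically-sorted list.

Round 1: rule 2 [signed(item1) AND green(x) -> red(d)]; rule 4 [penguin(x) AND visible(item1) AND large(d) -> valid(x)]; rule 5 [penguin(x) AND large(d) -> metal(x)]. New: red(d), valid(x), metal(x).
Round 2: rule 6 [valid(x) AND signed(item1) -> locked(item1)]. New: locked(item1).
Round 3: rule 7 [locked(item1) -> stale(d)]. New: stale(d).

green(x), has_feathers(x), large(d), locked(item1), mammal(d), metal(x), penguin(x), red(d), signed(item1), small(item1), stale(d), valid(x), visible(item1)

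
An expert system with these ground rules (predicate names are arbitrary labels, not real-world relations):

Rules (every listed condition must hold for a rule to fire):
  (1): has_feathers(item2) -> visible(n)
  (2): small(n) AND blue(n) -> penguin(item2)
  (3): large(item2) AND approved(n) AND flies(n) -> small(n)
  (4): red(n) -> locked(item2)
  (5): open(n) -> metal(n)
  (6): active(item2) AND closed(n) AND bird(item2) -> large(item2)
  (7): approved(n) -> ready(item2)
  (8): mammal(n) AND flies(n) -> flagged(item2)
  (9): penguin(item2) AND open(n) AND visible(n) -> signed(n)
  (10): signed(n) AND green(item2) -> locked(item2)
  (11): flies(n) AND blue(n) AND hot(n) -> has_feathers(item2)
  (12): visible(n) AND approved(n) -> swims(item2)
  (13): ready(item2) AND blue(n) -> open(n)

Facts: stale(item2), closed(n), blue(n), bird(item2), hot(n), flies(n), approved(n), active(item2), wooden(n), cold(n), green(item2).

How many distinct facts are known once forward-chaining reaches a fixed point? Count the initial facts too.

22

Round 1: (6) [active(item2) AND closed(n) AND bird(item2) -> large(item2)]; (7) [approved(n) -> ready(item2)]; (11) [flies(n) AND blue(n) AND hot(n) -> has_feathers(item2)]. New: large(item2), ready(item2), has_feathers(item2).
Round 2: (1) [has_feathers(item2) -> visible(n)]; (3) [large(item2) AND approved(n) AND flies(n) -> small(n)]; (13) [ready(item2) AND blue(n) -> open(n)]. New: visible(n), small(n), open(n).
Round 3: (2) [small(n) AND blue(n) -> penguin(item2)]; (5) [open(n) -> metal(n)]; (12) [visible(n) AND approved(n) -> swims(item2)]. New: penguin(item2), metal(n), swims(item2).
Round 4: (9) [penguin(item2) AND open(n) AND visible(n) -> signed(n)]. New: signed(n).
Round 5: (10) [signed(n) AND green(item2) -> locked(item2)]. New: locked(item2).
Closure: {active(item2), approved(n), bird(item2), blue(n), closed(n), cold(n), flies(n), green(item2), has_feathers(item2), hot(n), large(item2), locked(item2), metal(n), open(n), penguin(item2), ready(item2), signed(n), small(n), stale(item2), swims(item2), visible(n), wooden(n)} — 22 facts.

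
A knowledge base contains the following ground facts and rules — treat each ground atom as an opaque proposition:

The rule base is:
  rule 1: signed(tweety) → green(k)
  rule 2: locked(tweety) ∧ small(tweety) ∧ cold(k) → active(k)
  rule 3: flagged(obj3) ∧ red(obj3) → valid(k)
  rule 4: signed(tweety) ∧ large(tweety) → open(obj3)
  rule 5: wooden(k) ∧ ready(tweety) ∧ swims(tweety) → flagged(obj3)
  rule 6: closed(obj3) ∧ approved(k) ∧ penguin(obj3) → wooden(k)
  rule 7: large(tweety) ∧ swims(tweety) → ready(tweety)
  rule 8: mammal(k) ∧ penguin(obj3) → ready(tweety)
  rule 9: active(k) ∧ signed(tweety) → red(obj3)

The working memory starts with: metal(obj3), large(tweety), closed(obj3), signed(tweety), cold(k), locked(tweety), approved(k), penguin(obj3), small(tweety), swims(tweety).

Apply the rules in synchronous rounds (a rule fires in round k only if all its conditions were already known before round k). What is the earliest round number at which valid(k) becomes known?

Round 1 — rule 1, rule 2, rule 4, rule 6, rule 7, derive green(k), active(k), open(obj3), wooden(k), ready(tweety).
Round 2 — rule 5, rule 9, derive flagged(obj3), red(obj3).
Round 3 — rule 3, derive valid(k).
valid(k) first appears in round 3.

3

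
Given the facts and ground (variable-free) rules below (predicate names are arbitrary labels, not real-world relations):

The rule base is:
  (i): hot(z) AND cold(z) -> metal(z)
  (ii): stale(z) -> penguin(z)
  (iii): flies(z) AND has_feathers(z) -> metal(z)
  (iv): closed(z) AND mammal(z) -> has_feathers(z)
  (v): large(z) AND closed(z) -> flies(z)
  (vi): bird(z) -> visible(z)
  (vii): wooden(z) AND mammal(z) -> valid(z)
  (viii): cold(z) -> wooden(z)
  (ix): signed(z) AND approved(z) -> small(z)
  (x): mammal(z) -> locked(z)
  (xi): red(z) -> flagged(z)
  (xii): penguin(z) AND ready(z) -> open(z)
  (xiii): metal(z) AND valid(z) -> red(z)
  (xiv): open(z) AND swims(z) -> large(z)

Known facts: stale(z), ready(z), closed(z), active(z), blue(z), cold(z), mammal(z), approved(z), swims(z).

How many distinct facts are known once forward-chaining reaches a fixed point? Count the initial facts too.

Round 1 fires (ii), (iv), (viii), (x), giving penguin(z), has_feathers(z), wooden(z), locked(z).
Round 2 fires (vii), (xii), giving valid(z), open(z).
Round 3 fires (xiv), giving large(z).
Round 4 fires (v), giving flies(z).
Round 5 fires (iii), giving metal(z).
Round 6 fires (xiii), giving red(z).
Round 7 fires (xi), giving flagged(z).
Closure: {active(z), approved(z), blue(z), closed(z), cold(z), flagged(z), flies(z), has_feathers(z), large(z), locked(z), mammal(z), metal(z), open(z), penguin(z), ready(z), red(z), stale(z), swims(z), valid(z), wooden(z)} — 20 facts.

20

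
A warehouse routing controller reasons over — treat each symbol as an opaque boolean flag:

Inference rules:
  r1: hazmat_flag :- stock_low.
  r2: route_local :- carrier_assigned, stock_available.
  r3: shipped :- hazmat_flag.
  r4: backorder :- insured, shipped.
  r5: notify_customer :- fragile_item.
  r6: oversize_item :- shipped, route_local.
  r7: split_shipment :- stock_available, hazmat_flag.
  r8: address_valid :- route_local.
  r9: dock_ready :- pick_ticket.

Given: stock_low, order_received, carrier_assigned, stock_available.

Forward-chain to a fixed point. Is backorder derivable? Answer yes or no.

Round 1 fires r1, r2, giving hazmat_flag, route_local.
Round 2 fires r3, r7, r8, giving shipped, split_shipment, address_valid.
Round 3 fires r6, giving oversize_item.
Fixed point reached. backorder is concluded only by r4; r4 needs insured (never derived).

no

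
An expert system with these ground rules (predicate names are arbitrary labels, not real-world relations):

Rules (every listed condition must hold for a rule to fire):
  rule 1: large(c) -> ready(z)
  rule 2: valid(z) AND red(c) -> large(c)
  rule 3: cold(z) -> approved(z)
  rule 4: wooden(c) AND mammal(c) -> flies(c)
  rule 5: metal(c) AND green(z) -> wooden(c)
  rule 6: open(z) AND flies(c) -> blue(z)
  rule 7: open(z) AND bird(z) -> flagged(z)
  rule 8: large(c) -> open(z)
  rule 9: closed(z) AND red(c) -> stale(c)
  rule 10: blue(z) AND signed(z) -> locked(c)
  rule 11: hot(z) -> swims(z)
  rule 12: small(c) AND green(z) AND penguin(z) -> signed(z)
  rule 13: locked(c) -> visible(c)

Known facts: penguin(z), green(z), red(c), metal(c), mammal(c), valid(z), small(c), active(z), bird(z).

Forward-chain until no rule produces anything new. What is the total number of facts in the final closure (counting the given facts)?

19

Round 1 fires rule 2, rule 5, rule 12, giving large(c), wooden(c), signed(z).
Round 2 fires rule 1, rule 4, rule 8, giving ready(z), flies(c), open(z).
Round 3 fires rule 6, rule 7, giving blue(z), flagged(z).
Round 4 fires rule 10, giving locked(c).
Round 5 fires rule 13, giving visible(c).
Closure: {active(z), bird(z), blue(z), flagged(z), flies(c), green(z), large(c), locked(c), mammal(c), metal(c), open(z), penguin(z), ready(z), red(c), signed(z), small(c), valid(z), visible(c), wooden(c)} — 19 facts.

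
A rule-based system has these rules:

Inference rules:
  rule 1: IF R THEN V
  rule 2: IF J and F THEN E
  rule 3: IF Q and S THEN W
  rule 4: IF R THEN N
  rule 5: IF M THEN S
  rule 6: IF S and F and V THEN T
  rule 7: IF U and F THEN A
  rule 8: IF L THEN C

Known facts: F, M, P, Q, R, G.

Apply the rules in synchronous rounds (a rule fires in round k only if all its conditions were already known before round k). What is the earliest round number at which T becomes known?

[1] rule 1 [IF R THEN V]; rule 4 [IF R THEN N]; rule 5 [IF M THEN S]. ⇒ new: V, N, S.
[2] rule 3 [IF Q and S THEN W]; rule 6 [IF S and F and V THEN T]. ⇒ new: W, T.
T first appears in round 2.

2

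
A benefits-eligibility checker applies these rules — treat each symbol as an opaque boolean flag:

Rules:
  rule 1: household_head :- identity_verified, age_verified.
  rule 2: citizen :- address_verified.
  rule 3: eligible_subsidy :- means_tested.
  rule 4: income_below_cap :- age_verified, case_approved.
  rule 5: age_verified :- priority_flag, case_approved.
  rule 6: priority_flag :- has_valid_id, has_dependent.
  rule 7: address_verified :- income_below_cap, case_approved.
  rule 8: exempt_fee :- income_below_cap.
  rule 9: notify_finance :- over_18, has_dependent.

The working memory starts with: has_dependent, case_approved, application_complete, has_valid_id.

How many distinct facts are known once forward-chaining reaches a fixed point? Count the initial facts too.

10

Round 1: rule 6 [priority_flag :- has_valid_id, has_dependent.]. Adds priority_flag.
Round 2: rule 5 [age_verified :- priority_flag, case_approved.]. Adds age_verified.
Round 3: rule 4 [income_below_cap :- age_verified, case_approved.]. Adds income_below_cap.
Round 4: rule 7 [address_verified :- income_below_cap, case_approved.]; rule 8 [exempt_fee :- income_below_cap.]. Adds address_verified, exempt_fee.
Round 5: rule 2 [citizen :- address_verified.]. Adds citizen.
Closure: {address_verified, age_verified, application_complete, case_approved, citizen, exempt_fee, has_dependent, has_valid_id, income_below_cap, priority_flag} — 10 facts.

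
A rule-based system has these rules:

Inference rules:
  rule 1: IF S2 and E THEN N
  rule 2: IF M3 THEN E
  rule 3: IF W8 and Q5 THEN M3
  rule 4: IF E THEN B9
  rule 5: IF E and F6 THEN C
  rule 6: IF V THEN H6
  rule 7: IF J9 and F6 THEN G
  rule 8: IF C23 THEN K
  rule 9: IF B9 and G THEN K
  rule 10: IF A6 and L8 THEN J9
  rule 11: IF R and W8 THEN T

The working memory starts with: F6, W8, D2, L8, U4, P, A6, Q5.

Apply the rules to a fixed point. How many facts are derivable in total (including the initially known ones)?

15

[1] rule 3 [IF W8 and Q5 THEN M3]; rule 10 [IF A6 and L8 THEN J9]. ⇒ new: M3, J9.
[2] rule 2 [IF M3 THEN E]; rule 7 [IF J9 and F6 THEN G]. ⇒ new: E, G.
[3] rule 4 [IF E THEN B9]; rule 5 [IF E and F6 THEN C]. ⇒ new: B9, C.
[4] rule 9 [IF B9 and G THEN K]. ⇒ new: K.
Closure: {A6, B9, C, D2, E, F6, G, J9, K, L8, M3, P, Q5, U4, W8} — 15 facts.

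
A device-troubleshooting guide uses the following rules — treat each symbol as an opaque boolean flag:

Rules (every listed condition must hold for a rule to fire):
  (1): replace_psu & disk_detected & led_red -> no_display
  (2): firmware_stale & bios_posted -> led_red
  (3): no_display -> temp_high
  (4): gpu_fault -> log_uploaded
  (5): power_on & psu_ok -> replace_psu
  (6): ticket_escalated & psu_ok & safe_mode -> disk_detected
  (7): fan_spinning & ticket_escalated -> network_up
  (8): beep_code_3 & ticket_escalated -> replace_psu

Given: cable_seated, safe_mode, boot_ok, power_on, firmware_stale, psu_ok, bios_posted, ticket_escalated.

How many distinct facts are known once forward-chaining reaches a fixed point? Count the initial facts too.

Round 1 fires (2), (5), (6), giving led_red, replace_psu, disk_detected.
Round 2 fires (1), giving no_display.
Round 3 fires (3), giving temp_high.
Closure: {bios_posted, boot_ok, cable_seated, disk_detected, firmware_stale, led_red, no_display, power_on, psu_ok, replace_psu, safe_mode, temp_high, ticket_escalated} — 13 facts.

13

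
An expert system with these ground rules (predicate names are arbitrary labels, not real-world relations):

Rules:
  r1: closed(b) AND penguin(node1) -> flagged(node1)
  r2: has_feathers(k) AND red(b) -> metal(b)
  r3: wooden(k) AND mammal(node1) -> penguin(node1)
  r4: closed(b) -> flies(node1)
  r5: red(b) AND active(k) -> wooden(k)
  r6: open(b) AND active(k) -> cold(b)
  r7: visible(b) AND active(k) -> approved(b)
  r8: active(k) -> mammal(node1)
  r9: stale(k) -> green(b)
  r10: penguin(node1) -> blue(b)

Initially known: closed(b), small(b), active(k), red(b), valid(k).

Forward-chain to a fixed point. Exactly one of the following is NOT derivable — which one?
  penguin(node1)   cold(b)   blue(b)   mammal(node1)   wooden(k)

Round 1 fires r4, r5, r8, giving flies(node1), wooden(k), mammal(node1).
Round 2 fires r3, giving penguin(node1).
Round 3 fires r1, r10, giving flagged(node1), blue(b).
Derived: wooden(k) (round 1), penguin(node1) (round 2), mammal(node1) (round 1), blue(b) (round 3). cold(b) never appears in any round.

cold(b)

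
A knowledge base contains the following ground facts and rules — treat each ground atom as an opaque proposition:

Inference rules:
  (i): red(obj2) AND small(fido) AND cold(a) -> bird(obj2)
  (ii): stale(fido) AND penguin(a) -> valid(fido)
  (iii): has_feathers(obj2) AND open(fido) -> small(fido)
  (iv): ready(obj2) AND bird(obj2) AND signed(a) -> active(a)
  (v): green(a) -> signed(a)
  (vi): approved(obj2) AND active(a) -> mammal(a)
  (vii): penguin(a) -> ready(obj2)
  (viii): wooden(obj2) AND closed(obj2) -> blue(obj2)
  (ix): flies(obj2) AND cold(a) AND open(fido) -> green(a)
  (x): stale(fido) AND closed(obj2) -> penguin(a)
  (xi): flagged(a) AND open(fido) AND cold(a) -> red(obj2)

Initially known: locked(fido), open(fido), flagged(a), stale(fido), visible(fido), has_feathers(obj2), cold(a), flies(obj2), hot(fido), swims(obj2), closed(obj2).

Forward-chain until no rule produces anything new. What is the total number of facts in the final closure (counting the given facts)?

20

Round 1 fires (iii), (ix), (x), (xi), giving small(fido), green(a), penguin(a), red(obj2).
Round 2 fires (i), (ii), (v), (vii), giving bird(obj2), valid(fido), signed(a), ready(obj2).
Round 3 fires (iv), giving active(a).
Closure: {active(a), bird(obj2), closed(obj2), cold(a), flagged(a), flies(obj2), green(a), has_feathers(obj2), hot(fido), locked(fido), open(fido), penguin(a), ready(obj2), red(obj2), signed(a), small(fido), stale(fido), swims(obj2), valid(fido), visible(fido)} — 20 facts.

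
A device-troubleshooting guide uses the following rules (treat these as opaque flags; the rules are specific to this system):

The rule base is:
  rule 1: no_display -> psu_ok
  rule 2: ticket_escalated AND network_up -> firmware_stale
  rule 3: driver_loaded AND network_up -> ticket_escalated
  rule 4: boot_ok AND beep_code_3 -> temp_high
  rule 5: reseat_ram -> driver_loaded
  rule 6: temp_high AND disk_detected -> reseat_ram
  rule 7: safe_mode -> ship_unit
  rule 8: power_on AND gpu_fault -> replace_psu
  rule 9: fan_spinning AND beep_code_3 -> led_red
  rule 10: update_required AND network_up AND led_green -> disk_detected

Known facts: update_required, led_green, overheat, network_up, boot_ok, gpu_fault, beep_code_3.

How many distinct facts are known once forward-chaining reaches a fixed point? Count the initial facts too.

[1] rule 4 [boot_ok AND beep_code_3 -> temp_high]; rule 10 [update_required AND network_up AND led_green -> disk_detected]. ⇒ new: temp_high, disk_detected.
[2] rule 6 [temp_high AND disk_detected -> reseat_ram]. ⇒ new: reseat_ram.
[3] rule 5 [reseat_ram -> driver_loaded]. ⇒ new: driver_loaded.
[4] rule 3 [driver_loaded AND network_up -> ticket_escalated]. ⇒ new: ticket_escalated.
[5] rule 2 [ticket_escalated AND network_up -> firmware_stale]. ⇒ new: firmware_stale.
Closure: {beep_code_3, boot_ok, disk_detected, driver_loaded, firmware_stale, gpu_fault, led_green, network_up, overheat, reseat_ram, temp_high, ticket_escalated, update_required} — 13 facts.

13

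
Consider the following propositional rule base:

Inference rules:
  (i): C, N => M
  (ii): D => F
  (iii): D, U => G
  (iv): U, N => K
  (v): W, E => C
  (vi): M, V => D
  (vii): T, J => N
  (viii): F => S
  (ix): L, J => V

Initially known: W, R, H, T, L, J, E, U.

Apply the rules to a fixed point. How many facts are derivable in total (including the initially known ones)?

[1] (v) [W, E => C]; (vii) [T, J => N]; (ix) [L, J => V]. ⇒ new: C, N, V.
[2] (i) [C, N => M]; (iv) [U, N => K]. ⇒ new: M, K.
[3] (vi) [M, V => D]. ⇒ new: D.
[4] (ii) [D => F]; (iii) [D, U => G]. ⇒ new: F, G.
[5] (viii) [F => S]. ⇒ new: S.
Closure: {C, D, E, F, G, H, J, K, L, M, N, R, S, T, U, V, W} — 17 facts.

17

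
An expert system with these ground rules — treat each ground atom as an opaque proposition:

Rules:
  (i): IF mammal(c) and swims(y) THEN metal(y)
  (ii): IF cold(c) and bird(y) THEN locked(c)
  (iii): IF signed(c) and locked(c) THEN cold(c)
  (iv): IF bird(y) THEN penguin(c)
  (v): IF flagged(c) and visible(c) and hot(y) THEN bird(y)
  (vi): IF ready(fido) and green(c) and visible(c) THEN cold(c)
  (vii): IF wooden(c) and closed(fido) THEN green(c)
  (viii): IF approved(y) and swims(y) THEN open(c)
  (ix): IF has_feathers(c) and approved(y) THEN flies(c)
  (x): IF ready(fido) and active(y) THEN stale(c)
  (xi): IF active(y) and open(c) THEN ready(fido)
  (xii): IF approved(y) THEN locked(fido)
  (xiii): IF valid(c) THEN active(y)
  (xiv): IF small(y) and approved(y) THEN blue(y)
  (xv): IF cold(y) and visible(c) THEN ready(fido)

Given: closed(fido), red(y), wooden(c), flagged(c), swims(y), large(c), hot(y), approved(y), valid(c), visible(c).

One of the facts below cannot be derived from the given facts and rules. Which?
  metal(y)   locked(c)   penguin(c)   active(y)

metal(y)

Round 1 — (v), (vii), (viii), (xii), (xiii), derive bird(y), green(c), open(c), locked(fido), active(y).
Round 2 — (iv), (xi), derive penguin(c), ready(fido).
Round 3 — (vi), (x), derive cold(c), stale(c).
Round 4 — (ii), derive locked(c).
Derived: active(y) (round 1), locked(c) (round 4), penguin(c) (round 2). metal(y) never appears in any round.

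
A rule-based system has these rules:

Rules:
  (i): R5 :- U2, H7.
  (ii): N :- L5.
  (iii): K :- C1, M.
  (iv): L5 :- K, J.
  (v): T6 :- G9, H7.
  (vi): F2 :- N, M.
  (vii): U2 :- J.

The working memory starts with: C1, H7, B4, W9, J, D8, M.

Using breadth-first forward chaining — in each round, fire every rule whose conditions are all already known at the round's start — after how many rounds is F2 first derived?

4

Round 1 fires (iii), (vii), giving K, U2.
Round 2 fires (i), (iv), giving R5, L5.
Round 3 fires (ii), giving N.
Round 4 fires (vi), giving F2.
F2 first appears in round 4.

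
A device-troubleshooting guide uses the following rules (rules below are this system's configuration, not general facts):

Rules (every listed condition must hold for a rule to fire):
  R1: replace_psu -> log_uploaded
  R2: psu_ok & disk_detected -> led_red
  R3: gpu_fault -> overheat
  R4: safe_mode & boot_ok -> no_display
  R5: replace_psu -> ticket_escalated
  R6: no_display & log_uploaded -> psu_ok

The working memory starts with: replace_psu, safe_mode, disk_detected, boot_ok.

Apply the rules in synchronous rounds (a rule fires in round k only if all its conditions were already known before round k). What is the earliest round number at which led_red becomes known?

3

Round 1 — R1, R4, R5, derive log_uploaded, no_display, ticket_escalated.
Round 2 — R6, derive psu_ok.
Round 3 — R2, derive led_red.
led_red first appears in round 3.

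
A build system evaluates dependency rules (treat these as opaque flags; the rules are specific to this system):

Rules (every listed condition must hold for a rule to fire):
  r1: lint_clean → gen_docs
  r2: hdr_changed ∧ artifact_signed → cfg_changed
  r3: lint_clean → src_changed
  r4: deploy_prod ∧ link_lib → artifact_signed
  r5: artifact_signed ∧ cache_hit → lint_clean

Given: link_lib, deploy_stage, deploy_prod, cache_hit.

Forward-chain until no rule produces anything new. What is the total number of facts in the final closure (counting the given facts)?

8

[1] r4 [deploy_prod ∧ link_lib → artifact_signed]. ⇒ new: artifact_signed.
[2] r5 [artifact_signed ∧ cache_hit → lint_clean]. ⇒ new: lint_clean.
[3] r1 [lint_clean → gen_docs]; r3 [lint_clean → src_changed]. ⇒ new: gen_docs, src_changed.
Closure: {artifact_signed, cache_hit, deploy_prod, deploy_stage, gen_docs, link_lib, lint_clean, src_changed} — 8 facts.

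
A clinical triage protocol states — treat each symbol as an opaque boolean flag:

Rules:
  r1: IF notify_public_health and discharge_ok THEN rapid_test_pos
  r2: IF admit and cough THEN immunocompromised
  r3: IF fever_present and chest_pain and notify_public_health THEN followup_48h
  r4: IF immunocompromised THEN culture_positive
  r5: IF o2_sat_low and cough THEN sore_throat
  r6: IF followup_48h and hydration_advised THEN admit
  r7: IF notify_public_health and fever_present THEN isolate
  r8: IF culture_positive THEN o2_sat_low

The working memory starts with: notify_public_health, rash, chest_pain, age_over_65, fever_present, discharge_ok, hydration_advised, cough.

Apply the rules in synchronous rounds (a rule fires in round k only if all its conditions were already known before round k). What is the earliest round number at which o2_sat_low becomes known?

Round 1 — r1, r3, r7, derive rapid_test_pos, followup_48h, isolate.
Round 2 — r6, derive admit.
Round 3 — r2, derive immunocompromised.
Round 4 — r4, derive culture_positive.
Round 5 — r8, derive o2_sat_low.
o2_sat_low first appears in round 5.

5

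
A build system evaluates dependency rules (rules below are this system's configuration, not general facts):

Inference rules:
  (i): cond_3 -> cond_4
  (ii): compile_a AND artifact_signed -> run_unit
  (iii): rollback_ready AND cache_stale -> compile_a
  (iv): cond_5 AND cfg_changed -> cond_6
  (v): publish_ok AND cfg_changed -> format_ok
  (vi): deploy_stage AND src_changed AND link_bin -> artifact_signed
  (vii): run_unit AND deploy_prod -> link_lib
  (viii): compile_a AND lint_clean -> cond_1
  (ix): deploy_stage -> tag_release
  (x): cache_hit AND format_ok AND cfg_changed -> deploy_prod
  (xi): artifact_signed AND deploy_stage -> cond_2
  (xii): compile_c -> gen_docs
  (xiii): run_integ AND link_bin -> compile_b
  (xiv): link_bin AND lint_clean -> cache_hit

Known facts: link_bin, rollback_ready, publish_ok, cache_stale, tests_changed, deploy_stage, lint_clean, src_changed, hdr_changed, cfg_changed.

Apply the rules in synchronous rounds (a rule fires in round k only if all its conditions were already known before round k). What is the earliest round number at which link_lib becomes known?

3

[1] (iii) [rollback_ready AND cache_stale -> compile_a]; (v) [publish_ok AND cfg_changed -> format_ok]; (vi) [deploy_stage AND src_changed AND link_bin -> artifact_signed]; (ix) [deploy_stage -> tag_release]; (xiv) [link_bin AND lint_clean -> cache_hit]. ⇒ new: compile_a, format_ok, artifact_signed, tag_release, cache_hit.
[2] (ii) [compile_a AND artifact_signed -> run_unit]; (viii) [compile_a AND lint_clean -> cond_1]; (x) [cache_hit AND format_ok AND cfg_changed -> deploy_prod]; (xi) [artifact_signed AND deploy_stage -> cond_2]. ⇒ new: run_unit, cond_1, deploy_prod, cond_2.
[3] (vii) [run_unit AND deploy_prod -> link_lib]. ⇒ new: link_lib.
link_lib first appears in round 3.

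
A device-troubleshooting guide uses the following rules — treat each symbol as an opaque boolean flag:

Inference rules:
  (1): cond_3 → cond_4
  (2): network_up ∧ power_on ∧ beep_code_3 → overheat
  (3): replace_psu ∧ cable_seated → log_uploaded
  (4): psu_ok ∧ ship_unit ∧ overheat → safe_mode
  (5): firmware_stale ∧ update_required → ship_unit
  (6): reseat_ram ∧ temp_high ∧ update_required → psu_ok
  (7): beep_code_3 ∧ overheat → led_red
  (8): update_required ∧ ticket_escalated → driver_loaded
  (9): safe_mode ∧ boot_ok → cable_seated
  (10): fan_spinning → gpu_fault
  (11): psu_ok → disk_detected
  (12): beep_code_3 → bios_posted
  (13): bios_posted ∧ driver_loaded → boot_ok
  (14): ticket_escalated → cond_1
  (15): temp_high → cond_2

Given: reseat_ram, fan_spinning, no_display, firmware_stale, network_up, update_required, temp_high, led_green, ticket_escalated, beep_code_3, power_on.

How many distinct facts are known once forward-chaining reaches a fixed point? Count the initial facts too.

24

Round 1: (2) [network_up ∧ power_on ∧ beep_code_3 → overheat]; (5) [firmware_stale ∧ update_required → ship_unit]; (6) [reseat_ram ∧ temp_high ∧ update_required → psu_ok]; (8) [update_required ∧ ticket_escalated → driver_loaded]; (10) [fan_spinning → gpu_fault]; (12) [beep_code_3 → bios_posted]; (14) [ticket_escalated → cond_1]; (15) [temp_high → cond_2]. New: overheat, ship_unit, psu_ok, driver_loaded, gpu_fault, bios_posted, cond_1, cond_2.
Round 2: (4) [psu_ok ∧ ship_unit ∧ overheat → safe_mode]; (7) [beep_code_3 ∧ overheat → led_red]; (11) [psu_ok → disk_detected]; (13) [bios_posted ∧ driver_loaded → boot_ok]. New: safe_mode, led_red, disk_detected, boot_ok.
Round 3: (9) [safe_mode ∧ boot_ok → cable_seated]. New: cable_seated.
Closure: {beep_code_3, bios_posted, boot_ok, cable_seated, cond_1, cond_2, disk_detected, driver_loaded, fan_spinning, firmware_stale, gpu_fault, led_green, led_red, network_up, no_display, overheat, power_on, psu_ok, reseat_ram, safe_mode, ship_unit, temp_high, ticket_escalated, update_required} — 24 facts.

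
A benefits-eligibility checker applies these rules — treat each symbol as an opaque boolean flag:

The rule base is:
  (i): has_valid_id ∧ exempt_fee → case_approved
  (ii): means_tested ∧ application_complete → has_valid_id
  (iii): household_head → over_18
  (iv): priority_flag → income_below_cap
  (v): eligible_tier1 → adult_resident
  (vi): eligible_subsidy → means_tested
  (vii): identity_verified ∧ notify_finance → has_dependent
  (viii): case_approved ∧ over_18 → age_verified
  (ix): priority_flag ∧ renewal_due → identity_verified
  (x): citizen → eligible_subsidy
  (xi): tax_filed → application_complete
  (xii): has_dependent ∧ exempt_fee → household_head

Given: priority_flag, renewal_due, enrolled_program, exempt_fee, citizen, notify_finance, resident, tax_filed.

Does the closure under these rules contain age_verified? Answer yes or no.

Round 1 fires (iv), (ix), (x), (xi), giving income_below_cap, identity_verified, eligible_subsidy, application_complete.
Round 2 fires (vi), (vii), giving means_tested, has_dependent.
Round 3 fires (ii), (xii), giving has_valid_id, household_head.
Round 4 fires (i), (iii), giving case_approved, over_18.
Round 5 fires (viii), giving age_verified.
age_verified appears in round 5, so it is derivable.

yes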